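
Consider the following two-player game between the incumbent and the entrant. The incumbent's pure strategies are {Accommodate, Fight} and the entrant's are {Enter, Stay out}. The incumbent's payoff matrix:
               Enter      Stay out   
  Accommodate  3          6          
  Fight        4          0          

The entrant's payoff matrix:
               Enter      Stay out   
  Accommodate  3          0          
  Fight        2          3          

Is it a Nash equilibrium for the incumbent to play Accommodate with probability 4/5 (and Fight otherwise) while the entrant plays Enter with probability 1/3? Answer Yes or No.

Given the incumbent's mix p = 4/5, the entrant's payoff from Enter is 14/5 but from Stay out is 3/5. The entrant strictly prefers Enter, so the entrant would not mix.
So the proposed profile is not a Nash equilibrium.

No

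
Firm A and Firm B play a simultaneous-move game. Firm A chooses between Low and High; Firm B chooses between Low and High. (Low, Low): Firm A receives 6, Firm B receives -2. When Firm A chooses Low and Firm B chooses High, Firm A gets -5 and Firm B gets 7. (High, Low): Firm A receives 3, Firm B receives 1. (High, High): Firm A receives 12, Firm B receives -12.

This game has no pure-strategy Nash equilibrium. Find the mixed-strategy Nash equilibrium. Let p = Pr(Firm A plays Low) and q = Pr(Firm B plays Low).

For Firm B to be willing to mix, Firm B must be indifferent between Low and High, which pins down Firm A's mix.
  Firm B's payoff to Low: p·(-2) + (1−p)·1 = -3p + 1
  Firm B's payoff to High: p·7 + (1−p)·(-12) = 19p - 12
  -3p + 1 = 19p - 12  ⇒  -22p = -13  ⇒  p = 13/22.
Set Firm A's expected payoff from Low equal to that from High:
  Firm A's payoff from Low: q·6 + (1−q)·(-5) = 11q - 5
  Firm A's payoff from High: q·3 + (1−q)·12 = -9q + 12
  11q - 5 = -9q + 12  ⇒  20q = 17  ⇒  q = 17/20.

p = 13/22, q = 17/20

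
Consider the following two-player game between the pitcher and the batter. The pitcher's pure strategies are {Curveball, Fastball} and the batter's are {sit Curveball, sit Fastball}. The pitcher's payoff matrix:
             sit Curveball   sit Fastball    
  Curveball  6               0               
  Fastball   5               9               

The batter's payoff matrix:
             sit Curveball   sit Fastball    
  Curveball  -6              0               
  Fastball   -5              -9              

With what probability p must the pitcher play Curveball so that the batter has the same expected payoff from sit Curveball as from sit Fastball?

The batter's indifference between sit Curveball and sit Fastball determines the pitcher's mixing probability p:
  the batter's payoff from sit Curveball: p·(-6) + (1−p)·(-5) = -p - 5
  the batter's payoff from sit Fastball: p·0 + (1−p)·(-9) = 9p - 9
  -p - 5 = 9p - 9  ⇒  -10p = -4  ⇒  p = 2/5.

p = 2/5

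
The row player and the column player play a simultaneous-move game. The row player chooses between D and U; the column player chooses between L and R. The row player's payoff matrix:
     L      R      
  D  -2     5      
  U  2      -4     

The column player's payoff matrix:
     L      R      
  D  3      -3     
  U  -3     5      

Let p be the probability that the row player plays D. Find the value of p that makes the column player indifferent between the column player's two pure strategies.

Set the column player's expected payoff from L equal to that from R:
  the column player's expected payoff from L: p·3 + (1−p)·(-3) = 6p - 3
  the column player's expected payoff from R: p·(-3) + (1−p)·5 = -8p + 5
  6p - 3 = -8p + 5  ⇒  14p = 8  ⇒  p = 4/7.

p = 4/7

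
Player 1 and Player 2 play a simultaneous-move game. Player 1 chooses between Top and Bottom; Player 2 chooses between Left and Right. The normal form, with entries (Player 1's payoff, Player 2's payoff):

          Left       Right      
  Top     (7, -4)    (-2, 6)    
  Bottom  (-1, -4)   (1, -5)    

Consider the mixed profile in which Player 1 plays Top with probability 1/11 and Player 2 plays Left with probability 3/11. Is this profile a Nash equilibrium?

Yes

Check Player 2's indifference given Player 1's mix p = 1/11:
  payoff from Left = -4; payoff from Right = -4 — equal.
Check Player 1's indifference given Player 2's mix q = 3/11:
  payoff from Top = 5/11; payoff from Bottom = 5/11 — equal.
Both players are indifferent, so neither can profitably deviate.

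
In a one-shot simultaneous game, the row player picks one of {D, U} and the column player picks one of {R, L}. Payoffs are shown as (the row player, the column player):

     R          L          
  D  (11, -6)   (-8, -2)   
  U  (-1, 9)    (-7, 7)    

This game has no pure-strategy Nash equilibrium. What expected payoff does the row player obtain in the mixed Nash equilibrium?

-85/13

In a mixed equilibrium the row player is indifferent between D and U; this condition fixes q.
  the row player's expected payoff from D: q·11 + (1−q)·(-8) = 19q - 8
  the row player's expected payoff from U: q·(-1) + (1−q)·(-7) = 6q - 7
  19q - 8 = 6q - 7  ⇒  13q = 1  ⇒  q = 1/13.
At equilibrium the row player is indifferent across rows, so the row player's payoff equals the payoff from D: (1/13)·11 + (12/13)·(-8) = -85/13.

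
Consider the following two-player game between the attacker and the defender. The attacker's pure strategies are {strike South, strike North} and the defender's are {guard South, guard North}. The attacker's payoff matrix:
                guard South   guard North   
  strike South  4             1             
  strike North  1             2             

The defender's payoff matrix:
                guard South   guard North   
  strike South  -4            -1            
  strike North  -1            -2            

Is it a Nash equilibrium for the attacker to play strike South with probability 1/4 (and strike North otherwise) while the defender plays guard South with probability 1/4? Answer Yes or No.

Yes

Check the defender's indifference given the attacker's mix p = 1/4:
  payoff from guard South = -7/4; payoff from guard North = -7/4 — equal.
Check the attacker's indifference given the defender's mix q = 1/4:
  payoff from strike South = 7/4; payoff from strike North = 7/4 — equal.
Both players are indifferent, so neither can profitably deviate.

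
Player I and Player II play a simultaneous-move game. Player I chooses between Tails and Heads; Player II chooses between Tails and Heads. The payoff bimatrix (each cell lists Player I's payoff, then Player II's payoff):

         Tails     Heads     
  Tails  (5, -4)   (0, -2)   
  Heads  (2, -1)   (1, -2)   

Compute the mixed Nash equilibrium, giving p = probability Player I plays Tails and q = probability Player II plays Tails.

Player II's indifference between Tails and Heads determines Player I's mixing probability p:
  Player II's expected payoff from Tails: p·(-4) + (1−p)·(-1) = -3p - 1
  Player II's expected payoff from Heads: p·(-2) + (1−p)·(-2) = -2
  -3p - 1 = -2  ⇒  -3p = -1  ⇒  p = 1/3.
For Player I to be willing to mix, Player I must be indifferent between Tails and Heads, which pins down Player II's mix.
  Player I's payoff from Tails: q·5 + (1−q)·0 = 5q
  Player I's payoff from Heads: q·2 + (1−q)·1 = q + 1
  5q = q + 1  ⇒  4q = 1  ⇒  q = 1/4.

p = 1/3, q = 1/4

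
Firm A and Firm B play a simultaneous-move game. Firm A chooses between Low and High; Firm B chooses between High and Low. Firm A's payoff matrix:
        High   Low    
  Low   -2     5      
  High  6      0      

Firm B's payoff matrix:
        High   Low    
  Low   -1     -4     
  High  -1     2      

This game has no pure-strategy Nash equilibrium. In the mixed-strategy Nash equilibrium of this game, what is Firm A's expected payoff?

30/13

Set Firm A's expected payoff from Low equal to that from High:
  Firm A's payoff from Low: q·(-2) + (1−q)·5 = -7q + 5
  Firm A's payoff from High: q·6 + (1−q)·0 = 6q
  -7q + 5 = 6q  ⇒  -13q = -5  ⇒  q = 5/13.
At equilibrium Firm A is indifferent across rows, so Firm A's payoff equals the payoff from Low: (5/13)·(-2) + (8/13)·5 = 30/13.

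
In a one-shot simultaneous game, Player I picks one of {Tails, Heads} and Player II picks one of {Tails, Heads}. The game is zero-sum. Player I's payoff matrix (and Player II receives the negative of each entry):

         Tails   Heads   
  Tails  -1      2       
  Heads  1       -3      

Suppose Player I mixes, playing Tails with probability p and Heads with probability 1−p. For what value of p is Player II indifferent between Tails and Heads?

p = 4/7

In a mixed equilibrium Player II is indifferent between Tails and Heads; this condition fixes p.
  Player II's expected payoff from Tails: p·1 + (1−p)·(-1) = 2p - 1
  Player II's expected payoff from Heads: p·(-2) + (1−p)·3 = -5p + 3
  2p - 1 = -5p + 3  ⇒  7p = 4  ⇒  p = 4/7.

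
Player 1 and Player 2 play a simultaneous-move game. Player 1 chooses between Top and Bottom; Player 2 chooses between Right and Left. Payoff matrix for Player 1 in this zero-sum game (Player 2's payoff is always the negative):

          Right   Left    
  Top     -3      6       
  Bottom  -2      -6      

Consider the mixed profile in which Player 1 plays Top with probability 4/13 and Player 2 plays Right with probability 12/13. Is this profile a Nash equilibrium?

Check Player 2's indifference given Player 1's mix p = 4/13:
  payoff from Right = 30/13; payoff from Left = 30/13 — equal.
Check Player 1's indifference given Player 2's mix q = 12/13:
  payoff from Top = -30/13; payoff from Bottom = -30/13 — equal.
Both players are indifferent, so neither can profitably deviate.

Yes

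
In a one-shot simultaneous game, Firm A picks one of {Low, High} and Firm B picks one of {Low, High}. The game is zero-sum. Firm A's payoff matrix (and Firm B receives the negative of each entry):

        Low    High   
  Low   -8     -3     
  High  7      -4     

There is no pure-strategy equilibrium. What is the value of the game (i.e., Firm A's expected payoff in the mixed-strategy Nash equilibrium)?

In a mixed equilibrium Firm A is indifferent between Low and High; this condition fixes q.
  Firm A's expected payoff from Low: q·(-8) + (1−q)·(-3) = -5q - 3
  Firm A's expected payoff from High: q·7 + (1−q)·(-4) = 11q - 4
  -5q - 3 = 11q - 4  ⇒  -16q = -1  ⇒  q = 1/16.
The value is Firm A's expected payoff against this mix (using Low): (1/16)·(-8) + (15/16)·(-3) = -53/16.

v = -53/16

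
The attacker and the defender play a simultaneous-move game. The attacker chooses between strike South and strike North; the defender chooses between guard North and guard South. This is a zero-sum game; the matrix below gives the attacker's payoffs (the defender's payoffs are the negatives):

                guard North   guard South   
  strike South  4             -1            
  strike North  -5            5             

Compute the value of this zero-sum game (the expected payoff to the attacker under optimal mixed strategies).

Set the attacker's expected payoff from strike South equal to that from strike North:
  the attacker's expected payoff from strike South: q·4 + (1−q)·(-1) = 5q - 1
  the attacker's expected payoff from strike North: q·(-5) + (1−q)·5 = -10q + 5
  5q - 1 = -10q + 5  ⇒  15q = 6  ⇒  q = 2/5.
The value is the attacker's expected payoff against this mix (using strike South): (2/5)·4 + (3/5)·(-1) = 1.

v = 1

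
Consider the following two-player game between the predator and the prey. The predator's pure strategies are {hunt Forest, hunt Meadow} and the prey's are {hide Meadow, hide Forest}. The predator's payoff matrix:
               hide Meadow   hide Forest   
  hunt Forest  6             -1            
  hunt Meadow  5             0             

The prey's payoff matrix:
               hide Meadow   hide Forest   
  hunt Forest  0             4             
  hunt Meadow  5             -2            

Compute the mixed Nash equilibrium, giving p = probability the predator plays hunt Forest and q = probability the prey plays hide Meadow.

In a mixed equilibrium the prey is indifferent between hide Meadow and hide Forest; this condition fixes p.
  the prey's expected payoff from hide Meadow: p·0 + (1−p)·5 = -5p + 5
  the prey's expected payoff from hide Forest: p·4 + (1−p)·(-2) = 6p - 2
  -5p + 5 = 6p - 2  ⇒  -11p = -7  ⇒  p = 7/11.
Set the predator's expected payoff from hunt Forest equal to that from hunt Meadow:
  the predator's expected payoff from hunt Forest: q·6 + (1−q)·(-1) = 7q - 1
  the predator's expected payoff from hunt Meadow: q·5 + (1−q)·0 = 5q
  7q - 1 = 5q  ⇒  2q = 1  ⇒  q = 1/2.

p = 7/11, q = 1/2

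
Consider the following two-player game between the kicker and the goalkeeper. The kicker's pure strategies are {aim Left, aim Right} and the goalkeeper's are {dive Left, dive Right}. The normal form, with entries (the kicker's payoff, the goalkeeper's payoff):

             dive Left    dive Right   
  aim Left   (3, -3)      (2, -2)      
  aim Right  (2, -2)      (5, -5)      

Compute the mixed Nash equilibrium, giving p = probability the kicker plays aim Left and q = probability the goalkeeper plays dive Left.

p = 3/4, q = 3/4

In a mixed equilibrium the goalkeeper is indifferent between dive Left and dive Right; this condition fixes p.
  the goalkeeper's expected payoff from dive Left: p·(-3) + (1−p)·(-2) = -p - 2
  the goalkeeper's expected payoff from dive Right: p·(-2) + (1−p)·(-5) = 3p - 5
  -p - 2 = 3p - 5  ⇒  -4p = -3  ⇒  p = 3/4.
In a mixed equilibrium the kicker is indifferent between aim Left and aim Right; this condition fixes q.
  the kicker's expected payoff from aim Left: q·3 + (1−q)·2 = q + 2
  the kicker's expected payoff from aim Right: q·2 + (1−q)·5 = -3q + 5
  q + 2 = -3q + 5  ⇒  4q = 3  ⇒  q = 3/4.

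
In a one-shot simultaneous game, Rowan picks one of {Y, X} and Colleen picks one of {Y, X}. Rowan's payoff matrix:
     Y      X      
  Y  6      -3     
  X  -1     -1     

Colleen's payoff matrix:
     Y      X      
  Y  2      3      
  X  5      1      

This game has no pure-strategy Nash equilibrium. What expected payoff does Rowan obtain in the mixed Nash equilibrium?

In a mixed equilibrium Rowan is indifferent between Y and X; this condition fixes q.
  Rowan's payoff to Y: q·6 + (1−q)·(-3) = 9q - 3
  Rowan's payoff to X: q·(-1) + (1−q)·(-1) = -1
  9q - 3 = -1  ⇒  9q = 2  ⇒  q = 2/9.
At equilibrium Rowan is indifferent across rows, so Rowan's payoff equals the payoff from Y: (2/9)·6 + (7/9)·(-3) = -1.

-1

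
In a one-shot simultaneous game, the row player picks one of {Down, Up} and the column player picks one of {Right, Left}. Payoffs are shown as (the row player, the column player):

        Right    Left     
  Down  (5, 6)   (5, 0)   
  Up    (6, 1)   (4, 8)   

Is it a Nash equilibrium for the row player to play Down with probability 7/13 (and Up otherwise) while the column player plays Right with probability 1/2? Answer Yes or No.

Yes

Check the column player's indifference given the row player's mix p = 7/13:
  payoff from Right = 48/13; payoff from Left = 48/13 — equal.
Check the row player's indifference given the column player's mix q = 1/2:
  payoff from Down = 5; payoff from Up = 5 — equal.
Both players are indifferent, so neither can profitably deviate.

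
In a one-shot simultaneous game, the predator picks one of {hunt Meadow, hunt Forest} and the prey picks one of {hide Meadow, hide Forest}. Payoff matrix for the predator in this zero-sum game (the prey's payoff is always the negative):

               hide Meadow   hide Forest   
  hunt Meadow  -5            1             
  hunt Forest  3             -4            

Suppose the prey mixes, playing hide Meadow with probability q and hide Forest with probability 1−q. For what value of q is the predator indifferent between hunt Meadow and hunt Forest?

The prey's mix must leave the predator indifferent between hunt Meadow and hunt Forest.
  the predator's payoff to hunt Meadow: q·(-5) + (1−q)·1 = -6q + 1
  the predator's payoff to hunt Forest: q·3 + (1−q)·(-4) = 7q - 4
  -6q + 1 = 7q - 4  ⇒  -13q = -5  ⇒  q = 5/13.

q = 5/13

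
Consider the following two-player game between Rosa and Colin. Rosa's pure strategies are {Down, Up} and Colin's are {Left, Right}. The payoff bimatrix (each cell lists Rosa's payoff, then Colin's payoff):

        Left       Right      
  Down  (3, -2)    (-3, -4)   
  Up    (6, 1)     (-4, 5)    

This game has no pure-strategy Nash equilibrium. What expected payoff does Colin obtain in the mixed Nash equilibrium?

-1

In a mixed equilibrium Colin is indifferent between Left and Right; this condition fixes p.
  Colin's payoff to Left: p·(-2) + (1−p)·1 = -3p + 1
  Colin's payoff to Right: p·(-4) + (1−p)·5 = -9p + 5
  -3p + 1 = -9p + 5  ⇒  6p = 4  ⇒  p = 2/3.
At equilibrium Colin is indifferent across columns, so Colin's payoff equals the payoff from Left: (2/3)·(-2) + (1/3)·1 = -1.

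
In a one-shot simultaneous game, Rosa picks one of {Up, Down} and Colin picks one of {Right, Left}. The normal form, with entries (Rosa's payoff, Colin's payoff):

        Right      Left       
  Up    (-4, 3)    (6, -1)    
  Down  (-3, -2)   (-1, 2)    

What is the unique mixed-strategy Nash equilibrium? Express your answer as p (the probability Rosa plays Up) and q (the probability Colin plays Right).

Set Colin's expected payoff from Right equal to that from Left:
  Colin's payoff from Right: p·3 + (1−p)·(-2) = 5p - 2
  Colin's payoff from Left: p·(-1) + (1−p)·2 = -3p + 2
  5p - 2 = -3p + 2  ⇒  8p = 4  ⇒  p = 1/2.
Set Rosa's expected payoff from Up equal to that from Down:
  Rosa's expected payoff from Up: q·(-4) + (1−q)·6 = -10q + 6
  Rosa's expected payoff from Down: q·(-3) + (1−q)·(-1) = -2q - 1
  -10q + 6 = -2q - 1  ⇒  -8q = -7  ⇒  q = 7/8.

p = 1/2, q = 7/8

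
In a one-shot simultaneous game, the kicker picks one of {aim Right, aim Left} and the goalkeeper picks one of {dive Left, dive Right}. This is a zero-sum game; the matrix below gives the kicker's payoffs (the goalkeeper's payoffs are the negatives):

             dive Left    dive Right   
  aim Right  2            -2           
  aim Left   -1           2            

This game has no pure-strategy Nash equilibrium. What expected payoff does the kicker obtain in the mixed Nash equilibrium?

In a mixed equilibrium the kicker is indifferent between aim Right and aim Left; this condition fixes q.
  the kicker's expected payoff from aim Right: q·2 + (1−q)·(-2) = 4q - 2
  the kicker's expected payoff from aim Left: q·(-1) + (1−q)·2 = -3q + 2
  4q - 2 = -3q + 2  ⇒  7q = 4  ⇒  q = 4/7.
At equilibrium the kicker is indifferent across rows, so the kicker's payoff equals the payoff from aim Right: (4/7)·2 + (3/7)·(-2) = 2/7.

2/7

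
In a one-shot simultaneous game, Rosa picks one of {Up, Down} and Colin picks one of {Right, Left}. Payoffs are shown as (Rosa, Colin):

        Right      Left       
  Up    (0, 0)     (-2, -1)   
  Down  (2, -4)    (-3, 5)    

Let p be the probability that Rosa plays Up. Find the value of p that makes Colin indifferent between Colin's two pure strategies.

In a mixed equilibrium Colin is indifferent between Right and Left; this condition fixes p.
  Colin's payoff from Right: p·0 + (1−p)·(-4) = 4p - 4
  Colin's payoff from Left: p·(-1) + (1−p)·5 = -6p + 5
  4p - 4 = -6p + 5  ⇒  10p = 9  ⇒  p = 9/10.

p = 9/10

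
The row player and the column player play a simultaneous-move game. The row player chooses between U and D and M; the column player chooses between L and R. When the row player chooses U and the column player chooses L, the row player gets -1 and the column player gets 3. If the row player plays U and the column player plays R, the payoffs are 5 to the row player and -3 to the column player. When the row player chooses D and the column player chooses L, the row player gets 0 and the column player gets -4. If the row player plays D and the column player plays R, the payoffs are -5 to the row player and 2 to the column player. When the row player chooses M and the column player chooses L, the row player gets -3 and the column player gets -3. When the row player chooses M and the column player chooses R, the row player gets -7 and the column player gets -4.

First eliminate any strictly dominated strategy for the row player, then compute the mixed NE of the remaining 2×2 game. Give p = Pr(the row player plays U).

p = 1/2

The row player's strategy M is strictly dominated by D: 0 > -3 and -5 > -7. Eliminate M.
The row player's mix must leave the column player indifferent between L and R.
  the column player's payoff from L: p·3 + (1−p)·(-4) = 7p - 4
  the column player's payoff from R: p·(-3) + (1−p)·2 = -5p + 2
  7p - 4 = -5p + 2  ⇒  12p = 6  ⇒  p = 1/2.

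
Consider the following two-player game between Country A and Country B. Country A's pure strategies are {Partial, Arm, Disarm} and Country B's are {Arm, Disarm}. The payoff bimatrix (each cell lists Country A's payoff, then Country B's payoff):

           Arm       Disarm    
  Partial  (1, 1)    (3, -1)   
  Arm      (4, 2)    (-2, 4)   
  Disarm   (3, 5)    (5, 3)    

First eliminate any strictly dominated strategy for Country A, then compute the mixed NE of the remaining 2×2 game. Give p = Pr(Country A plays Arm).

Country A's strategy Partial is strictly dominated by Disarm: 3 > 1 and 5 > 3. Eliminate Partial.
Country A's mix must leave Country B indifferent between Arm and Disarm.
  Country B's payoff to Arm: p·2 + (1−p)·5 = -3p + 5
  Country B's payoff to Disarm: p·4 + (1−p)·3 = p + 3
  -3p + 5 = p + 3  ⇒  -4p = -2  ⇒  p = 1/2.

p = 1/2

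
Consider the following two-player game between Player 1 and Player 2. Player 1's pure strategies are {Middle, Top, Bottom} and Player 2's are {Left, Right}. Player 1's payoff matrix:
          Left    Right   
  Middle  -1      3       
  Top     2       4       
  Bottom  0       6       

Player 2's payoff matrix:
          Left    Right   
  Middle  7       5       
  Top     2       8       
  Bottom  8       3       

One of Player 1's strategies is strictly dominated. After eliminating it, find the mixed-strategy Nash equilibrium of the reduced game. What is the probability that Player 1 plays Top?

p = 5/11

Player 1's strategy Middle is strictly dominated by Bottom: 0 > -1 and 6 > 3. Eliminate Middle.
For Player 2 to be willing to mix, Player 2 must be indifferent between Left and Right, which pins down Player 1's mix.
  Player 2's payoff from Left: p·2 + (1−p)·8 = -6p + 8
  Player 2's payoff from Right: p·8 + (1−p)·3 = 5p + 3
  -6p + 8 = 5p + 3  ⇒  -11p = -5  ⇒  p = 5/11.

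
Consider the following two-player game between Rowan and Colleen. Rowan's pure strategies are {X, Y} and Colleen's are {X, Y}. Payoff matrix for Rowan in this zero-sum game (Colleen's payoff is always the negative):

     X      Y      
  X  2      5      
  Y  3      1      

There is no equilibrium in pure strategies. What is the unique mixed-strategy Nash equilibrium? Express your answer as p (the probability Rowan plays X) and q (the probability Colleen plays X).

p = 2/5, q = 4/5

In a mixed equilibrium Colleen is indifferent between X and Y; this condition fixes p.
  Colleen's payoff to X: p·(-2) + (1−p)·(-3) = p - 3
  Colleen's payoff to Y: p·(-5) + (1−p)·(-1) = -4p - 1
  p - 3 = -4p - 1  ⇒  5p = 2  ⇒  p = 2/5.
Rowan's indifference between X and Y determines Colleen's mixing probability q:
  Rowan's payoff from X: q·2 + (1−q)·5 = -3q + 5
  Rowan's payoff from Y: q·3 + (1−q)·1 = 2q + 1
  -3q + 5 = 2q + 1  ⇒  -5q = -4  ⇒  q = 4/5.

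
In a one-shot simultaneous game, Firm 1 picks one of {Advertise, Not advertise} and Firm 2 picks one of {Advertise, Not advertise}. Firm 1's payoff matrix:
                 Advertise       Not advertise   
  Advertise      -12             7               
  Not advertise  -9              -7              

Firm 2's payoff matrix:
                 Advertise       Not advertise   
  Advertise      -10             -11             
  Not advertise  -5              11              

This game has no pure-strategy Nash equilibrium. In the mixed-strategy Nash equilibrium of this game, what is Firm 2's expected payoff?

For Firm 2 to be willing to mix, Firm 2 must be indifferent between Advertise and Not advertise, which pins down Firm 1's mix.
  Firm 2's payoff to Advertise: p·(-10) + (1−p)·(-5) = -5p - 5
  Firm 2's payoff to Not advertise: p·(-11) + (1−p)·11 = -22p + 11
  -5p - 5 = -22p + 11  ⇒  17p = 16  ⇒  p = 16/17.
At equilibrium Firm 2 is indifferent across columns, so Firm 2's payoff equals the payoff from Advertise: (16/17)·(-10) + (1/17)·(-5) = -165/17.

-165/17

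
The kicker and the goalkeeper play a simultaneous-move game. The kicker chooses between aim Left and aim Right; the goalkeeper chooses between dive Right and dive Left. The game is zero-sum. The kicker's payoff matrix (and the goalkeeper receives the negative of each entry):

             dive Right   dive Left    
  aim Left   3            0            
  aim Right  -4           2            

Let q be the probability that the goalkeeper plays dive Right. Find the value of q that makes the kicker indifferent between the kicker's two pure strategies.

In a mixed equilibrium the kicker is indifferent between aim Left and aim Right; this condition fixes q.
  the kicker's payoff to aim Left: q·3 + (1−q)·0 = 3q
  the kicker's payoff to aim Right: q·(-4) + (1−q)·2 = -6q + 2
  3q = -6q + 2  ⇒  9q = 2  ⇒  q = 2/9.

q = 2/9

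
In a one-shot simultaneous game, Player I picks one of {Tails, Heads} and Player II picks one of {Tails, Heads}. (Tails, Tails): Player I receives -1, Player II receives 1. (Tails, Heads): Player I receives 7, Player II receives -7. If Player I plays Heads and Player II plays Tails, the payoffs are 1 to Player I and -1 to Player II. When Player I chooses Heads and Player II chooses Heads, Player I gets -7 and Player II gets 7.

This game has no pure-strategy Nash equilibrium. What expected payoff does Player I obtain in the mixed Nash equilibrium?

For Player I to be willing to mix, Player I must be indifferent between Tails and Heads, which pins down Player II's mix.
  Player I's payoff from Tails: q·(-1) + (1−q)·7 = -8q + 7
  Player I's payoff from Heads: q·1 + (1−q)·(-7) = 8q - 7
  -8q + 7 = 8q - 7  ⇒  -16q = -14  ⇒  q = 7/8.
At equilibrium Player I is indifferent across rows, so Player I's payoff equals the payoff from Tails: (7/8)·(-1) + (1/8)·7 = 0.

0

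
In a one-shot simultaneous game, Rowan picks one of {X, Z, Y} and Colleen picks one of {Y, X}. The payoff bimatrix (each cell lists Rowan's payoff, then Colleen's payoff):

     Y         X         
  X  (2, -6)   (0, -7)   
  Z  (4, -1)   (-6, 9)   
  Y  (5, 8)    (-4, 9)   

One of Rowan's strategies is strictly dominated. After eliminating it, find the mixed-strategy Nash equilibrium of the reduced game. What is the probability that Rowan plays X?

p = 1/2

Rowan's strategy Z is strictly dominated by Y: 5 > 4 and -4 > -6. Eliminate Z.
In a mixed equilibrium Colleen is indifferent between Y and X; this condition fixes p.
  Colleen's expected payoff from Y: p·(-6) + (1−p)·8 = -14p + 8
  Colleen's expected payoff from X: p·(-7) + (1−p)·9 = -16p + 9
  -14p + 8 = -16p + 9  ⇒  2p = 1  ⇒  p = 1/2.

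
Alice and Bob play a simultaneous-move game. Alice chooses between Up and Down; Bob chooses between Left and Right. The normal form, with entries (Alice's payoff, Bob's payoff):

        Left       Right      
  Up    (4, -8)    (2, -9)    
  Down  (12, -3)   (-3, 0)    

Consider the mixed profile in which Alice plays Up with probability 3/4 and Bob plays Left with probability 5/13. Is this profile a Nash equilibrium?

Yes

Check Bob's indifference given Alice's mix p = 3/4:
  payoff from Left = -27/4; payoff from Right = -27/4 — equal.
Check Alice's indifference given Bob's mix q = 5/13:
  payoff from Up = 36/13; payoff from Down = 36/13 — equal.
Both players are indifferent, so neither can profitably deviate.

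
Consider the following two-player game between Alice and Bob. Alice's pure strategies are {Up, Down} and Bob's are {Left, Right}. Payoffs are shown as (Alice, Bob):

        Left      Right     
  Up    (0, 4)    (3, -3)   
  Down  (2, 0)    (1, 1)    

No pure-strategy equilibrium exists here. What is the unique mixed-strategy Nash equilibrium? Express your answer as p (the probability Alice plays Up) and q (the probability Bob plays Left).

Alice's mix must leave Bob indifferent between Left and Right.
  Bob's payoff from Left: p·4 + (1−p)·0 = 4p
  Bob's payoff from Right: p·(-3) + (1−p)·1 = -4p + 1
  4p = -4p + 1  ⇒  8p = 1  ⇒  p = 1/8.
In a mixed equilibrium Alice is indifferent between Up and Down; this condition fixes q.
  Alice's payoff from Up: q·0 + (1−q)·3 = -3q + 3
  Alice's payoff from Down: q·2 + (1−q)·1 = q + 1
  -3q + 3 = q + 1  ⇒  -4q = -2  ⇒  q = 1/2.

p = 1/8, q = 1/2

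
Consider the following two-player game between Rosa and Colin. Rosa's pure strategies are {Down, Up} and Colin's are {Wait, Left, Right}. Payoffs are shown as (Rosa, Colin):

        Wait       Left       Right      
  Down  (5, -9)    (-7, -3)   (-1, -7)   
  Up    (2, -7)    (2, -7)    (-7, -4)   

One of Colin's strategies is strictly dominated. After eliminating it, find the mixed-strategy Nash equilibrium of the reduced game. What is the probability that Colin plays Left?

Colin's strategy Wait is strictly dominated by Right: -7 > -9 and -4 > -7. Eliminate Wait.
For Rosa to be willing to mix, Rosa must be indifferent between Down and Up, which pins down Colin's mix.
  Rosa's expected payoff from Down: q·(-7) + (1−q)·(-1) = -6q - 1
  Rosa's expected payoff from Up: q·2 + (1−q)·(-7) = 9q - 7
  -6q - 1 = 9q - 7  ⇒  -15q = -6  ⇒  q = 2/5.

q = 2/5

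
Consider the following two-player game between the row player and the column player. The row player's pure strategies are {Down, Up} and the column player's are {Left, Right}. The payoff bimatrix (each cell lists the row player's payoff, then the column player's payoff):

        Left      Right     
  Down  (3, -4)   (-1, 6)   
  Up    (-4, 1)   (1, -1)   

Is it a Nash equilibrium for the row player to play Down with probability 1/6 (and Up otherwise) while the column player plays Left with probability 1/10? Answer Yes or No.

No

Given the column player's mix q = 1/10, the row player's payoff from Down is -3/5 but from Up is 1/2. The row player strictly prefers Up, so the row player would not mix.
So the proposed profile is not a Nash equilibrium.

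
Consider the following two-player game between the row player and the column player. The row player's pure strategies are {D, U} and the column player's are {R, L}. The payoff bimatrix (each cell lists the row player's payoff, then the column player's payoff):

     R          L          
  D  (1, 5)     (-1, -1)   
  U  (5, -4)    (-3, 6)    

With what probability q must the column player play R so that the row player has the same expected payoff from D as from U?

q = 1/3

Set the row player's expected payoff from D equal to that from U:
  the row player's payoff to D: q·1 + (1−q)·(-1) = 2q - 1
  the row player's payoff to U: q·5 + (1−q)·(-3) = 8q - 3
  2q - 1 = 8q - 3  ⇒  -6q = -2  ⇒  q = 1/3.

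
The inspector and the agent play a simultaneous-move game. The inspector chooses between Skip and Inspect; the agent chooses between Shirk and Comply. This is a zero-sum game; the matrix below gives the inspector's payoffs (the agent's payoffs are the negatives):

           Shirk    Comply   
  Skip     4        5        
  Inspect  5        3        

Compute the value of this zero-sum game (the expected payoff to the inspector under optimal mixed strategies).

In a mixed equilibrium the inspector is indifferent between Skip and Inspect; this condition fixes q.
  the inspector's expected payoff from Skip: q·4 + (1−q)·5 = -q + 5
  the inspector's expected payoff from Inspect: q·5 + (1−q)·3 = 2q + 3
  -q + 5 = 2q + 3  ⇒  -3q = -2  ⇒  q = 2/3.
The value is the inspector's expected payoff against this mix (using Skip): (2/3)·4 + (1/3)·5 = 13/3.

v = 13/3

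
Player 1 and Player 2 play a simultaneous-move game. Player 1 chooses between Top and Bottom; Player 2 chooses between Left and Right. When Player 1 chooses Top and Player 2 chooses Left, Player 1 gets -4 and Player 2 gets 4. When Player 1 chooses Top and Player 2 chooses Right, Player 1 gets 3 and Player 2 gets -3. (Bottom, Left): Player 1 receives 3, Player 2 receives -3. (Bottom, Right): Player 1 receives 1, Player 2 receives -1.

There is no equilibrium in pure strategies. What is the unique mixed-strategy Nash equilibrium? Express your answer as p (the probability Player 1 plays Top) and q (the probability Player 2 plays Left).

Player 1's mix must leave Player 2 indifferent between Left and Right.
  Player 2's payoff from Left: p·4 + (1−p)·(-3) = 7p - 3
  Player 2's payoff from Right: p·(-3) + (1−p)·(-1) = -2p - 1
  7p - 3 = -2p - 1  ⇒  9p = 2  ⇒  p = 2/9.
Set Player 1's expected payoff from Top equal to that from Bottom:
  Player 1's payoff to Top: q·(-4) + (1−q)·3 = -7q + 3
  Player 1's payoff to Bottom: q·3 + (1−q)·1 = 2q + 1
  -7q + 3 = 2q + 1  ⇒  -9q = -2  ⇒  q = 2/9.

p = 2/9, q = 2/9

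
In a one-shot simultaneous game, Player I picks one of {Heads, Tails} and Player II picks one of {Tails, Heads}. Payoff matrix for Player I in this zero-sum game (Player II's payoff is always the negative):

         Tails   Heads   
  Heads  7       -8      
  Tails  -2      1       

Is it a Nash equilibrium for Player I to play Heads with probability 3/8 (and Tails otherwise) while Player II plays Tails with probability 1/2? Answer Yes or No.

Given Player I's mix p = 3/8, Player II's payoff from Tails is -11/8 but from Heads is 19/8. Player II strictly prefers Heads, so Player II would not mix.
So the proposed profile is not a Nash equilibrium.

No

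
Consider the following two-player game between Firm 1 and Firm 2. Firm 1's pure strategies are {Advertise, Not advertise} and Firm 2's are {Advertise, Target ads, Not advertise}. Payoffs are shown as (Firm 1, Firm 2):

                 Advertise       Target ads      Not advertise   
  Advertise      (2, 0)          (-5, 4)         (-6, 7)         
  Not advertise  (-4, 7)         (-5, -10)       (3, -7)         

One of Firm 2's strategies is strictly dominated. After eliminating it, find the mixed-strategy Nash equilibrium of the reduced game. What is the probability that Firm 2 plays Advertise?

q = 3/5

Firm 2's strategy Target ads is strictly dominated by Not advertise: 7 > 4 and -7 > -10. Eliminate Target ads.
Firm 2's mix must leave Firm 1 indifferent between Advertise and Not advertise.
  Firm 1's expected payoff from Advertise: q·2 + (1−q)·(-6) = 8q - 6
  Firm 1's expected payoff from Not advertise: q·(-4) + (1−q)·3 = -7q + 3
  8q - 6 = -7q + 3  ⇒  15q = 9  ⇒  q = 3/5.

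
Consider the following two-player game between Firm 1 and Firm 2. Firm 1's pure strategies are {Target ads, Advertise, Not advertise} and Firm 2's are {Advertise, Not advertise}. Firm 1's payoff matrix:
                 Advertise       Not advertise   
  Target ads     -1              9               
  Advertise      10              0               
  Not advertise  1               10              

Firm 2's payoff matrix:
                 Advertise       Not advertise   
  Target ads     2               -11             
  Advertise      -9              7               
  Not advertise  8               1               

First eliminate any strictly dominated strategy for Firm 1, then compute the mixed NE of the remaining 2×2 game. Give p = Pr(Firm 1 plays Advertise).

Firm 1's strategy Target ads is strictly dominated by Not advertise: 1 > -1 and 10 > 9. Eliminate Target ads.
Set Firm 2's expected payoff from Advertise equal to that from Not advertise:
  Firm 2's expected payoff from Advertise: p·(-9) + (1−p)·8 = -17p + 8
  Firm 2's expected payoff from Not advertise: p·7 + (1−p)·1 = 6p + 1
  -17p + 8 = 6p + 1  ⇒  -23p = -7  ⇒  p = 7/23.

p = 7/23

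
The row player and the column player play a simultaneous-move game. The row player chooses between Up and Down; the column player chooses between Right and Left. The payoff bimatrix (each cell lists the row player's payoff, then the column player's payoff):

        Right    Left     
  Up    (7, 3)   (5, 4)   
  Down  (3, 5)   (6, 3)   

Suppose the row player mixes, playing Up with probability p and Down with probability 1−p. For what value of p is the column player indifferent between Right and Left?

p = 2/3

In a mixed equilibrium the column player is indifferent between Right and Left; this condition fixes p.
  the column player's payoff from Right: p·3 + (1−p)·5 = -2p + 5
  the column player's payoff from Left: p·4 + (1−p)·3 = p + 3
  -2p + 5 = p + 3  ⇒  -3p = -2  ⇒  p = 2/3.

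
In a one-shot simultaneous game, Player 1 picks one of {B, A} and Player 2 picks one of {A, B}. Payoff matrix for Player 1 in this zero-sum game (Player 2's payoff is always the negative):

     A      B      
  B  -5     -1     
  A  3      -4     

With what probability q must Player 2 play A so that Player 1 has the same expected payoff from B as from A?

q = 3/11

In a mixed equilibrium Player 1 is indifferent between B and A; this condition fixes q.
  Player 1's payoff to B: q·(-5) + (1−q)·(-1) = -4q - 1
  Player 1's payoff to A: q·3 + (1−q)·(-4) = 7q - 4
  -4q - 1 = 7q - 4  ⇒  -11q = -3  ⇒  q = 3/11.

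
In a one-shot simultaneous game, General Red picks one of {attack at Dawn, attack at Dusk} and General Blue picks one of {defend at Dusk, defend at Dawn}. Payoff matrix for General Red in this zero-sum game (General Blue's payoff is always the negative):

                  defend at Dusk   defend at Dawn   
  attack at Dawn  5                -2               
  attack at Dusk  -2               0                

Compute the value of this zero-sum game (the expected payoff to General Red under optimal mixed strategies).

General Red's indifference between attack at Dawn and attack at Dusk determines General Blue's mixing probability q:
  General Red's payoff from attack at Dawn: q·5 + (1−q)·(-2) = 7q - 2
  General Red's payoff from attack at Dusk: q·(-2) + (1−q)·0 = -2q
  7q - 2 = -2q  ⇒  9q = 2  ⇒  q = 2/9.
The value is General Red's expected payoff against this mix (using attack at Dawn): (2/9)·5 + (7/9)·(-2) = -4/9.

v = -4/9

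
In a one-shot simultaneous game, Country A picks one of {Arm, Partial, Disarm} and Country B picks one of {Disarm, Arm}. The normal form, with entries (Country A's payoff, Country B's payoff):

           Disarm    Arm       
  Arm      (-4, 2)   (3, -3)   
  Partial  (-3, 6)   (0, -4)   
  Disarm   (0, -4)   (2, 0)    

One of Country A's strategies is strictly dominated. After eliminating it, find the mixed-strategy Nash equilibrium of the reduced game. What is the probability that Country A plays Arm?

Country A's strategy Partial is strictly dominated by Disarm: 0 > -3 and 2 > 0. Eliminate Partial.
For Country B to be willing to mix, Country B must be indifferent between Disarm and Arm, which pins down Country A's mix.
  Country B's expected payoff from Disarm: p·2 + (1−p)·(-4) = 6p - 4
  Country B's expected payoff from Arm: p·(-3) + (1−p)·0 = -3p
  6p - 4 = -3p  ⇒  9p = 4  ⇒  p = 4/9.

p = 4/9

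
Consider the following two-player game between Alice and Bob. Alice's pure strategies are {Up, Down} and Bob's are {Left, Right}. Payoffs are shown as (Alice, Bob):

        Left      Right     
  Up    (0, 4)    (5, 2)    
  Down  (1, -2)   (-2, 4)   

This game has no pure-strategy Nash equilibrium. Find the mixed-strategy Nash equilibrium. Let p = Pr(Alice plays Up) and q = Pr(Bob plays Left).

p = 3/4, q = 7/8

Alice's mix must leave Bob indifferent between Left and Right.
  Bob's payoff to Left: p·4 + (1−p)·(-2) = 6p - 2
  Bob's payoff to Right: p·2 + (1−p)·4 = -2p + 4
  6p - 2 = -2p + 4  ⇒  8p = 6  ⇒  p = 3/4.
In a mixed equilibrium Alice is indifferent between Up and Down; this condition fixes q.
  Alice's expected payoff from Up: q·0 + (1−q)·5 = -5q + 5
  Alice's expected payoff from Down: q·1 + (1−q)·(-2) = 3q - 2
  -5q + 5 = 3q - 2  ⇒  -8q = -7  ⇒  q = 7/8.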